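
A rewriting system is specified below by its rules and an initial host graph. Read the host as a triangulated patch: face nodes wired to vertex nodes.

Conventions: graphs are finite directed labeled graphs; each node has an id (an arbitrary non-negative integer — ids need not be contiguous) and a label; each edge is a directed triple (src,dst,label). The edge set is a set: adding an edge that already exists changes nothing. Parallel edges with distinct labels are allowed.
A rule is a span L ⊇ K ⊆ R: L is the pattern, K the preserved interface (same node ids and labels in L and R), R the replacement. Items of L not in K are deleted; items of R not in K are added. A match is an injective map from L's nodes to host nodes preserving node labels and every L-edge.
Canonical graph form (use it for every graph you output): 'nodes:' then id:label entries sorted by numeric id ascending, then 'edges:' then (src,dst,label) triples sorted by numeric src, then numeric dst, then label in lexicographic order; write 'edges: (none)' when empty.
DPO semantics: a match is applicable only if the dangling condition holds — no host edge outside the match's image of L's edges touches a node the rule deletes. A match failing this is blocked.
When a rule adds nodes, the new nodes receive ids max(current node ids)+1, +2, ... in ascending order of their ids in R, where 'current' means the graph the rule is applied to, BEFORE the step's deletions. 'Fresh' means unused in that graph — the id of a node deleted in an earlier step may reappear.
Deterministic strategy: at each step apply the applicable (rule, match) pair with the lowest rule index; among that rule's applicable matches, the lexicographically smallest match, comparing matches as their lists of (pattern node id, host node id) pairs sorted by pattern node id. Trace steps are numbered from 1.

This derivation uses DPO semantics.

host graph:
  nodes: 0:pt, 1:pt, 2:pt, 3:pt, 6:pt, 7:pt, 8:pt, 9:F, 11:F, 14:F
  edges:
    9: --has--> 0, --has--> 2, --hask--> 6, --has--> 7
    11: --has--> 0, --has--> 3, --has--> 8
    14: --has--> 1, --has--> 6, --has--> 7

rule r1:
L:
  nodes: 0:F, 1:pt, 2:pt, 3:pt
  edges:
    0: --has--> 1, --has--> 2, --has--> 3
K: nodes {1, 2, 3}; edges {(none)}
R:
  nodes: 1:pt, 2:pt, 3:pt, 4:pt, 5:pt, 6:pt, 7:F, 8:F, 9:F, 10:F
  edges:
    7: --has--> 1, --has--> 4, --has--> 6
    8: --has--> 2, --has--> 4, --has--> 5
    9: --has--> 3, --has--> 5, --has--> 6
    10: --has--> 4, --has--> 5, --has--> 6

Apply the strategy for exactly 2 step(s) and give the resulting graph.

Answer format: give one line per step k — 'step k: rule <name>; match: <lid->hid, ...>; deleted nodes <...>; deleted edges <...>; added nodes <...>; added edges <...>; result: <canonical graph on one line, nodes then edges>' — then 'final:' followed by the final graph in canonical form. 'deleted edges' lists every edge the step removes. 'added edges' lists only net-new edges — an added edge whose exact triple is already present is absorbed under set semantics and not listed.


step 1: rule r1; match: 0->11, 1->0, 2->3, 3->8; deleted nodes 11; deleted edges (11,0,has); (11,3,has); (11,8,has); added nodes 15, 16, 17, 18, 19, 20, 21; added edges (18,0,has); (18,15,has); (18,17,has); (19,3,has); (19,15,has); (19,16,has); (20,8,has); (20,16,has); (20,17,has); (21,15,has); (21,16,has); (21,17,has); result: nodes: 0:pt, 1:pt, 2:pt, 3:pt, 6:pt, 7:pt, 8:pt, 9:F, 14:F, 15:pt, 16:pt, 17:pt, 18:F, 19:F, 20:F, 21:F edges: (9,0,has); (9,2,has); (9,6,hask); (9,7,has); (14,1,has); (14,6,has); (14,7,has); (18,0,has); (18,15,has); (18,17,has); (19,3,has); (19,15,has); (19,16,has); (20,8,has); (20,16,has); (20,17,has); (21,15,has); (21,16,has); (21,17,has)
step 2: rule r1; match: 0->14, 1->1, 2->6, 3->7; deleted nodes 14; deleted edges (14,1,has); (14,6,has); (14,7,has); added nodes 22, 23, 24, 25, 26, 27, 28; added edges (25,1,has); (25,22,has); (25,24,has); (26,6,has); (26,22,has); (26,23,has); (27,7,has); (27,23,has); (27,24,has); (28,22,has); (28,23,has); (28,24,has); result: nodes: 0:pt, 1:pt, 2:pt, 3:pt, 6:pt, 7:pt, 8:pt, 9:F, 15:pt, 16:pt, 17:pt, 18:F, 19:F, 20:F, 21:F, 22:pt, 23:pt, 24:pt, 25:F, 26:F, 27:F, 28:F edges: (9,0,has); (9,2,has); (9,6,hask); (9,7,has); (18,0,has); (18,15,has); (18,17,has); (19,3,has); (19,15,has); (19,16,has); (20,8,has); (20,16,has); (20,17,has); (21,15,has); (21,16,has); (21,17,has); (25,1,has); (25,22,has); (25,24,has); (26,6,has); (26,22,has); (26,23,has); (27,7,has); (27,23,has); (27,24,has); (28,22,has); (28,23,has); (28,24,has)
final:
nodes: 0:pt, 1:pt, 2:pt, 3:pt, 6:pt, 7:pt, 8:pt, 9:F, 15:pt, 16:pt, 17:pt, 18:F, 19:F, 20:F, 21:F, 22:pt, 23:pt, 24:pt, 25:F, 26:F, 27:F, 28:F
edges: (9,0,has); (9,2,has); (9,6,hask); (9,7,has); (18,0,has); (18,15,has); (18,17,has); (19,3,has); (19,15,has); (19,16,has); (20,8,has); (20,16,has); (20,17,has); (21,15,has); (21,16,has); (21,17,has); (25,1,has); (25,22,has); (25,24,has); (26,6,has); (26,22,has); (26,23,has); (27,7,has); (27,23,has); (27,24,has); (28,22,has); (28,23,has); (28,24,has)


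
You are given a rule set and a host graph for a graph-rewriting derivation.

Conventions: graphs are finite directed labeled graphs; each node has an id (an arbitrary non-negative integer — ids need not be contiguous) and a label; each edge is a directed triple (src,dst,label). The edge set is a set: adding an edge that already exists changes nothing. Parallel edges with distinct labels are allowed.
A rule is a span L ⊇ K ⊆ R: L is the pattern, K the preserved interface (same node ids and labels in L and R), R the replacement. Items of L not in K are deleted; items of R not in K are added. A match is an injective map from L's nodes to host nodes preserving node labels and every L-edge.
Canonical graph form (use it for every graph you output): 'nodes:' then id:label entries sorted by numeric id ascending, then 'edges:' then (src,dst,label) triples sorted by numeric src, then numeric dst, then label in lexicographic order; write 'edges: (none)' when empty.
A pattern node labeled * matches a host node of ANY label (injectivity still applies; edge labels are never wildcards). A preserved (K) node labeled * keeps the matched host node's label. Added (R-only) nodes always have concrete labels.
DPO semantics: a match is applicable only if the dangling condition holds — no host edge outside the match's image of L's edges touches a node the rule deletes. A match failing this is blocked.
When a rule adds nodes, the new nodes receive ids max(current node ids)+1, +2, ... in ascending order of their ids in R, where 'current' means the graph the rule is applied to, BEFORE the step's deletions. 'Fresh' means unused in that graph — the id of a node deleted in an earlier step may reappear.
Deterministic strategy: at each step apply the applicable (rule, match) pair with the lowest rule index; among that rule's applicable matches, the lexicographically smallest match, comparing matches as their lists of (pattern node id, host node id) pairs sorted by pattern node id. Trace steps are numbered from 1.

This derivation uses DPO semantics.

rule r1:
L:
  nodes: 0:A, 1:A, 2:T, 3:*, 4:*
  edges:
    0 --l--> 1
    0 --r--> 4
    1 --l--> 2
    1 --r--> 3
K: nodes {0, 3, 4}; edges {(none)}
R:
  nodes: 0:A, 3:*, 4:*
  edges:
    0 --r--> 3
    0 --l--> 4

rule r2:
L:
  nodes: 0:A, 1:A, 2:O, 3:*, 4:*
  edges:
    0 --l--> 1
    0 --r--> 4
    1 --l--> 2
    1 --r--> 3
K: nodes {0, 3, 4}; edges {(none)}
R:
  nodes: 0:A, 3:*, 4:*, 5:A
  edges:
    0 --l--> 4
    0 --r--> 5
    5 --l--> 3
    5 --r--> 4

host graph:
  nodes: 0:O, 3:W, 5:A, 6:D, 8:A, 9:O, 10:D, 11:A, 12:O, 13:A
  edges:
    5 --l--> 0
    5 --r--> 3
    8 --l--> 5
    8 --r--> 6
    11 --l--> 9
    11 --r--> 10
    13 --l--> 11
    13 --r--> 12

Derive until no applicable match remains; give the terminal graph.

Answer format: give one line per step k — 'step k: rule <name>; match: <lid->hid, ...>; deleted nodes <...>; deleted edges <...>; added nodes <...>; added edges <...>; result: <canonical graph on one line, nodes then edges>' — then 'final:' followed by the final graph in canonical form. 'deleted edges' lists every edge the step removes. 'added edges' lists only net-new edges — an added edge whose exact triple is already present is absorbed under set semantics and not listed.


step 1: rule r2; match: 0->8, 1->5, 2->0, 3->3, 4->6; deleted nodes 0, 5; deleted edges (5,0,l); (5,3,r); (8,5,l); (8,6,r); added nodes 14; added edges (8,6,l); (8,14,r); (14,3,l); (14,6,r); result: nodes: 3:W, 6:D, 8:A, 9:O, 10:D, 11:A, 12:O, 13:A, 14:A edges: (8,6,l); (8,14,r); (11,9,l); (11,10,r); (13,11,l); (13,12,r); (14,3,l); (14,6,r)
step 2: rule r2; match: 0->13, 1->11, 2->9, 3->10, 4->12; deleted nodes 9, 11; deleted edges (11,9,l); (11,10,r); (13,11,l); (13,12,r); added nodes 15; added edges (13,12,l); (13,15,r); (15,10,l); (15,12,r); result: nodes: 3:W, 6:D, 8:A, 10:D, 12:O, 13:A, 14:A, 15:A edges: (8,6,l); (8,14,r); (13,12,l); (13,15,r); (14,3,l); (14,6,r); (15,10,l); (15,12,r)
final:
nodes: 3:W, 6:D, 8:A, 10:D, 12:O, 13:A, 14:A, 15:A
edges: (8,6,l); (8,14,r); (13,12,l); (13,15,r); (14,3,l); (14,6,r); (15,10,l); (15,12,r)


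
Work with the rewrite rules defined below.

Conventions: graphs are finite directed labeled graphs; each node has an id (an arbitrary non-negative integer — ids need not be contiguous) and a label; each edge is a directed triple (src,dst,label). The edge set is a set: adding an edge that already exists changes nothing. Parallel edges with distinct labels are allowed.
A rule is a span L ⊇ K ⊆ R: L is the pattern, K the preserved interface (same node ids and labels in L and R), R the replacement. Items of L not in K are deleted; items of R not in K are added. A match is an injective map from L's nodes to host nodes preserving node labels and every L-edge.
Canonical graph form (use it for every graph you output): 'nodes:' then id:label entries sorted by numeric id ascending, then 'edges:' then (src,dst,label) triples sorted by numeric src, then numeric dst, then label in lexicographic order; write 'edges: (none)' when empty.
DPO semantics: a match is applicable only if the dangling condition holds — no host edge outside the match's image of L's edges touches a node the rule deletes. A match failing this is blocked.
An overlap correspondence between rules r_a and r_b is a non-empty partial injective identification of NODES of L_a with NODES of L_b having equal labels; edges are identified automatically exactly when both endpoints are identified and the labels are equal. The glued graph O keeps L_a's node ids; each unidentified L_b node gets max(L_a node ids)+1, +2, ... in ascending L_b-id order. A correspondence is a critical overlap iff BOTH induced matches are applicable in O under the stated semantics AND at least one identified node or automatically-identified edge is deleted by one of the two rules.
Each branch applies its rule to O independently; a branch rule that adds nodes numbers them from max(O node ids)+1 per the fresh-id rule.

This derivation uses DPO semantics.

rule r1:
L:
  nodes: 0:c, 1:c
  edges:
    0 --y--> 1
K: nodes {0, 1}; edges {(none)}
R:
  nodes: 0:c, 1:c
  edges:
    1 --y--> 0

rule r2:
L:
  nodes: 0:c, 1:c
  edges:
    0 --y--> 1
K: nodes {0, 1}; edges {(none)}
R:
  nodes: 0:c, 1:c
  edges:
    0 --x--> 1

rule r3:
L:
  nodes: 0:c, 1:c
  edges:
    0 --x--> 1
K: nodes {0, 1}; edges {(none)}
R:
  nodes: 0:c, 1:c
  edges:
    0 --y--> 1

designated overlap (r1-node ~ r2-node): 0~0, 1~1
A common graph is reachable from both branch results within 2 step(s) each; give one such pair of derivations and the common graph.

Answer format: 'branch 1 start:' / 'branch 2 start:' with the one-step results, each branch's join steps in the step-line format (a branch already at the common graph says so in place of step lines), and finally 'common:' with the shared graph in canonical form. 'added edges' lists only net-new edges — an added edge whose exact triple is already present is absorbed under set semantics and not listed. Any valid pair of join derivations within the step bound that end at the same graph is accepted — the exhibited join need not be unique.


branch 1 start:
nodes: 0:c, 1:c
edges: (1,0,y)
branch 2 start:
nodes: 0:c, 1:c
edges: (0,1,x)
branch 1 step 1: rule r1; match: 0->1, 1->0; deleted nodes (none); deleted edges (1,0,y); added nodes (none); added edges (0,1,y); result: nodes: 0:c, 1:c edges: (0,1,y)
branch 2 step 1: rule r3; match: 0->0, 1->1; deleted nodes (none); deleted edges (0,1,x); added nodes (none); added edges (0,1,y); result: nodes: 0:c, 1:c edges: (0,1,y)
common:
nodes: 0:c, 1:c
edges: (0,1,y)


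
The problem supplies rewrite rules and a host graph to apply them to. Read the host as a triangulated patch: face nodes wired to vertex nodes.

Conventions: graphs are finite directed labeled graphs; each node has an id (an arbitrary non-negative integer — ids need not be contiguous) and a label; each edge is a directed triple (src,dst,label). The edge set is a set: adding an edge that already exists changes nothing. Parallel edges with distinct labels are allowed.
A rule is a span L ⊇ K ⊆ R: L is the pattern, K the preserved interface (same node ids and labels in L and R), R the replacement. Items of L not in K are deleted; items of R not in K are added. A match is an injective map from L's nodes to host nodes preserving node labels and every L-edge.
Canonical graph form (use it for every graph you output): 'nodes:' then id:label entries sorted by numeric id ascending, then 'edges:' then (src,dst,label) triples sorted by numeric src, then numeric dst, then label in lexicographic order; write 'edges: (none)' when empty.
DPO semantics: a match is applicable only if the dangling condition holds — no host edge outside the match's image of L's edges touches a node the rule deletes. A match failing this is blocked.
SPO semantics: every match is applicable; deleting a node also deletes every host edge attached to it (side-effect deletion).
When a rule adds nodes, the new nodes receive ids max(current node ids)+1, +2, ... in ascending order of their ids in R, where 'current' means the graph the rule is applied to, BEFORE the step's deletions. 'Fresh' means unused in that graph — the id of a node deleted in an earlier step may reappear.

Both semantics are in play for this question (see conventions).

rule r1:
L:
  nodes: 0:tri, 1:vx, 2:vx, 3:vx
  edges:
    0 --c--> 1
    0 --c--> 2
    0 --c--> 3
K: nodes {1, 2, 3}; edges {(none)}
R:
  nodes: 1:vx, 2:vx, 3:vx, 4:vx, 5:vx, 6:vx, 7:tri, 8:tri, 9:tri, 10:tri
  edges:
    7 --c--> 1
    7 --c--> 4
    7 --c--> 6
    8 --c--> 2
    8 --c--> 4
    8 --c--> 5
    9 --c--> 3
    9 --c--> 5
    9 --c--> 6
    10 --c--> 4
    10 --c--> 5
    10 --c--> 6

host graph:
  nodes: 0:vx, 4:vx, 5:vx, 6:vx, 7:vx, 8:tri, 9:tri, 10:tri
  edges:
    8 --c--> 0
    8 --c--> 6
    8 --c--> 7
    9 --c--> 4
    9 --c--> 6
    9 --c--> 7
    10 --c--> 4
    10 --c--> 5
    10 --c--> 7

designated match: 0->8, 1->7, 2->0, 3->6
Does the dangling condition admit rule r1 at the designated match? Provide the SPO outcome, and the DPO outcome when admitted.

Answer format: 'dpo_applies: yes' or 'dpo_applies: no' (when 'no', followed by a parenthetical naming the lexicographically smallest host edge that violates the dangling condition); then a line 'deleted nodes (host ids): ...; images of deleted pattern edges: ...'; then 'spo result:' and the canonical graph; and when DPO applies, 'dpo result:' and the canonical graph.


dpo_applies: yes
deleted nodes (host ids): 8; images of deleted pattern edges: (8,0,c); (8,6,c); (8,7,c)
spo result:
nodes: 0:vx, 4:vx, 5:vx, 6:vx, 7:vx, 9:tri, 10:tri, 11:vx, 12:vx, 13:vx, 14:tri, 15:tri, 16:tri, 17:tri
edges: (9,4,c); (9,6,c); (9,7,c); (10,4,c); (10,5,c); (10,7,c); (14,7,c); (14,11,c); (14,13,c); (15,0,c); (15,11,c); (15,12,c); (16,6,c); (16,12,c); (16,13,c); (17,11,c); (17,12,c); (17,13,c)
dpo result:
nodes: 0:vx, 4:vx, 5:vx, 6:vx, 7:vx, 9:tri, 10:tri, 11:vx, 12:vx, 13:vx, 14:tri, 15:tri, 16:tri, 17:tri
edges: (9,4,c); (9,6,c); (9,7,c); (10,4,c); (10,5,c); (10,7,c); (14,7,c); (14,11,c); (14,13,c); (15,0,c); (15,11,c); (15,12,c); (16,6,c); (16,12,c); (16,13,c); (17,11,c); (17,12,c); (17,13,c)


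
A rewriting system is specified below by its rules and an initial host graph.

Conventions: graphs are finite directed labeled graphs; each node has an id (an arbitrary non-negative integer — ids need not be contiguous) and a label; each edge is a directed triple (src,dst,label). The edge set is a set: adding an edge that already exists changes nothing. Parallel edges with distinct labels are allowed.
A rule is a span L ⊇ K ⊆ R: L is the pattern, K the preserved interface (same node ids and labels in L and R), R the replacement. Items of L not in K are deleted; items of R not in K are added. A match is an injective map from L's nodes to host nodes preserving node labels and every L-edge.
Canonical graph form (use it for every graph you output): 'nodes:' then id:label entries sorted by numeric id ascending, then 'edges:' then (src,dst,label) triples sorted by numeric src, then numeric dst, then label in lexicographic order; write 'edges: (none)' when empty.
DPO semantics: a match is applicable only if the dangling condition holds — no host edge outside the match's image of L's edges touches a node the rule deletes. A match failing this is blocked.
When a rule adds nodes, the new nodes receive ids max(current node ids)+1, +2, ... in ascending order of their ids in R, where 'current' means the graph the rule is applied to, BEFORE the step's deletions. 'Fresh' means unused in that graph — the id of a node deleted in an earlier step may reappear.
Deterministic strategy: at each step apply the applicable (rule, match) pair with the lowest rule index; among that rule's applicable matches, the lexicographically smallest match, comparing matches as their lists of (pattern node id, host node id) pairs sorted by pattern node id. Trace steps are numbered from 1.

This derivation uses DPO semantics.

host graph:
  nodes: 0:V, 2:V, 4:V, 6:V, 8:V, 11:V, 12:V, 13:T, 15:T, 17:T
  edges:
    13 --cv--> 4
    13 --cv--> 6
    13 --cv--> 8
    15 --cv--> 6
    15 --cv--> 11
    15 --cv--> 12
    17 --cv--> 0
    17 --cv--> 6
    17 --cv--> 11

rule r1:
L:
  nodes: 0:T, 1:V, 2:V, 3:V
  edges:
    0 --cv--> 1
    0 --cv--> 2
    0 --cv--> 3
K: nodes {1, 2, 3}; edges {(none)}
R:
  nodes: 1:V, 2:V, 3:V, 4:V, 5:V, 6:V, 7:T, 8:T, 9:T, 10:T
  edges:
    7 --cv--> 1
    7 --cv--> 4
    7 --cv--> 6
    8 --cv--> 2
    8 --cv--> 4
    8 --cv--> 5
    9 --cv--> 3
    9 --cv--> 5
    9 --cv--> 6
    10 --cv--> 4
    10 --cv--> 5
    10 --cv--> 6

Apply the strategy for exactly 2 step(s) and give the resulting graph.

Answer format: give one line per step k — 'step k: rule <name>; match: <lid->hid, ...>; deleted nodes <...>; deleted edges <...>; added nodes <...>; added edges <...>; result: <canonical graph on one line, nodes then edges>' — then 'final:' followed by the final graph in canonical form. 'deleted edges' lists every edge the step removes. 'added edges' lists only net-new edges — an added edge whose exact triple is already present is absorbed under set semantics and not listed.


step 1: rule r1; match: 0->13, 1->4, 2->6, 3->8; deleted nodes 13; deleted edges (13,4,cv); (13,6,cv); (13,8,cv); added nodes 18, 19, 20, 21, 22, 23, 24; added edges (21,4,cv); (21,18,cv); (21,20,cv); (22,6,cv); (22,18,cv); (22,19,cv); (23,8,cv); (23,19,cv); (23,20,cv); (24,18,cv); (24,19,cv); (24,20,cv); result: nodes: 0:V, 2:V, 4:V, 6:V, 8:V, 11:V, 12:V, 15:T, 17:T, 18:V, 19:V, 20:V, 21:T, 22:T, 23:T, 24:T edges: (15,6,cv); (15,11,cv); (15,12,cv); (17,0,cv); (17,6,cv); (17,11,cv); (21,4,cv); (21,18,cv); (21,20,cv); (22,6,cv); (22,18,cv); (22,19,cv); (23,8,cv); (23,19,cv); (23,20,cv); (24,18,cv); (24,19,cv); (24,20,cv)
step 2: rule r1; match: 0->15, 1->6, 2->11, 3->12; deleted nodes 15; deleted edges (15,6,cv); (15,11,cv); (15,12,cv); added nodes 25, 26, 27, 28, 29, 30, 31; added edges (28,6,cv); (28,25,cv); (28,27,cv); (29,11,cv); (29,25,cv); (29,26,cv); (30,12,cv); (30,26,cv); (30,27,cv); (31,25,cv); (31,26,cv); (31,27,cv); result: nodes: 0:V, 2:V, 4:V, 6:V, 8:V, 11:V, 12:V, 17:T, 18:V, 19:V, 20:V, 21:T, 22:T, 23:T, 24:T, 25:V, 26:V, 27:V, 28:T, 29:T, 30:T, 31:T edges: (17,0,cv); (17,6,cv); (17,11,cv); (21,4,cv); (21,18,cv); (21,20,cv); (22,6,cv); (22,18,cv); (22,19,cv); (23,8,cv); (23,19,cv); (23,20,cv); (24,18,cv); (24,19,cv); (24,20,cv); (28,6,cv); (28,25,cv); (28,27,cv); (29,11,cv); (29,25,cv); (29,26,cv); (30,12,cv); (30,26,cv); (30,27,cv); (31,25,cv); (31,26,cv); (31,27,cv)
final:
nodes: 0:V, 2:V, 4:V, 6:V, 8:V, 11:V, 12:V, 17:T, 18:V, 19:V, 20:V, 21:T, 22:T, 23:T, 24:T, 25:V, 26:V, 27:V, 28:T, 29:T, 30:T, 31:T
edges: (17,0,cv); (17,6,cv); (17,11,cv); (21,4,cv); (21,18,cv); (21,20,cv); (22,6,cv); (22,18,cv); (22,19,cv); (23,8,cv); (23,19,cv); (23,20,cv); (24,18,cv); (24,19,cv); (24,20,cv); (28,6,cv); (28,25,cv); (28,27,cv); (29,11,cv); (29,25,cv); (29,26,cv); (30,12,cv); (30,26,cv); (30,27,cv); (31,25,cv); (31,26,cv); (31,27,cv)


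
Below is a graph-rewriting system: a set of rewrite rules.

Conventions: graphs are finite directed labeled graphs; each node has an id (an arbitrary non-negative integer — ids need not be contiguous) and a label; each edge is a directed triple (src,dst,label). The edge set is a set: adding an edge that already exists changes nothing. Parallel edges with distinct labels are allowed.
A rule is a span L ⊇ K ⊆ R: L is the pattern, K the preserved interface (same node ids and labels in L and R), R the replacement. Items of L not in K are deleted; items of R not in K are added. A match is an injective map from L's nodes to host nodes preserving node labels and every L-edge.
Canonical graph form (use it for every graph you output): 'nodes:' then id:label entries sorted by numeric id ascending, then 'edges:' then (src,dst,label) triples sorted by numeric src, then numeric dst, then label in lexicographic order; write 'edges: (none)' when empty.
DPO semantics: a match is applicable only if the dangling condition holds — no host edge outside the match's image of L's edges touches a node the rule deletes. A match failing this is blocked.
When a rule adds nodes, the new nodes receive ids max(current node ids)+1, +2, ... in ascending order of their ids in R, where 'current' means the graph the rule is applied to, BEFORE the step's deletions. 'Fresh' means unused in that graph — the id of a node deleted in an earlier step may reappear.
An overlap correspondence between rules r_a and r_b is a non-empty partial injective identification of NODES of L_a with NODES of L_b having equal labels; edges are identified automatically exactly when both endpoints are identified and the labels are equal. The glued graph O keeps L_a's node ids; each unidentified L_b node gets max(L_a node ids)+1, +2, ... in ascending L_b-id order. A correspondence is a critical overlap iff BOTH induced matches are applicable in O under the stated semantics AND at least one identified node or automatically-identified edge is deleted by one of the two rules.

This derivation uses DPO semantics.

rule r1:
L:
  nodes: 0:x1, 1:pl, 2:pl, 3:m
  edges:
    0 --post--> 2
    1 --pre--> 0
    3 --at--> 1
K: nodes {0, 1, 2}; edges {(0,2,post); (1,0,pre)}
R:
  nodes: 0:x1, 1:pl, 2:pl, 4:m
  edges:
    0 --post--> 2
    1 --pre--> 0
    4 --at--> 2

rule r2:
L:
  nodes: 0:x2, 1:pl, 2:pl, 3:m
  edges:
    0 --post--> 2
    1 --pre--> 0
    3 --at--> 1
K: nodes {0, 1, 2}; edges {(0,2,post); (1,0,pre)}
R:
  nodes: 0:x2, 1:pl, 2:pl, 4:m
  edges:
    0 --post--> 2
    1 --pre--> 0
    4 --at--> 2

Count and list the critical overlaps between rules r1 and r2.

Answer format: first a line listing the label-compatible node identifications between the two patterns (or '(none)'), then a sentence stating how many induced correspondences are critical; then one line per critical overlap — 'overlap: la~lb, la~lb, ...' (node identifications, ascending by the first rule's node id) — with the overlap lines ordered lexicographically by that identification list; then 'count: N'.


label-compatible node identifications between L(r1) and L(r2): 1~1, 1~2, 2~1, 2~2, 3~3
2 of the induced correspondences are critical overlaps of r1 and r2.
overlap: 1~1, 2~2, 3~3
overlap: 1~1, 3~3
count: 2


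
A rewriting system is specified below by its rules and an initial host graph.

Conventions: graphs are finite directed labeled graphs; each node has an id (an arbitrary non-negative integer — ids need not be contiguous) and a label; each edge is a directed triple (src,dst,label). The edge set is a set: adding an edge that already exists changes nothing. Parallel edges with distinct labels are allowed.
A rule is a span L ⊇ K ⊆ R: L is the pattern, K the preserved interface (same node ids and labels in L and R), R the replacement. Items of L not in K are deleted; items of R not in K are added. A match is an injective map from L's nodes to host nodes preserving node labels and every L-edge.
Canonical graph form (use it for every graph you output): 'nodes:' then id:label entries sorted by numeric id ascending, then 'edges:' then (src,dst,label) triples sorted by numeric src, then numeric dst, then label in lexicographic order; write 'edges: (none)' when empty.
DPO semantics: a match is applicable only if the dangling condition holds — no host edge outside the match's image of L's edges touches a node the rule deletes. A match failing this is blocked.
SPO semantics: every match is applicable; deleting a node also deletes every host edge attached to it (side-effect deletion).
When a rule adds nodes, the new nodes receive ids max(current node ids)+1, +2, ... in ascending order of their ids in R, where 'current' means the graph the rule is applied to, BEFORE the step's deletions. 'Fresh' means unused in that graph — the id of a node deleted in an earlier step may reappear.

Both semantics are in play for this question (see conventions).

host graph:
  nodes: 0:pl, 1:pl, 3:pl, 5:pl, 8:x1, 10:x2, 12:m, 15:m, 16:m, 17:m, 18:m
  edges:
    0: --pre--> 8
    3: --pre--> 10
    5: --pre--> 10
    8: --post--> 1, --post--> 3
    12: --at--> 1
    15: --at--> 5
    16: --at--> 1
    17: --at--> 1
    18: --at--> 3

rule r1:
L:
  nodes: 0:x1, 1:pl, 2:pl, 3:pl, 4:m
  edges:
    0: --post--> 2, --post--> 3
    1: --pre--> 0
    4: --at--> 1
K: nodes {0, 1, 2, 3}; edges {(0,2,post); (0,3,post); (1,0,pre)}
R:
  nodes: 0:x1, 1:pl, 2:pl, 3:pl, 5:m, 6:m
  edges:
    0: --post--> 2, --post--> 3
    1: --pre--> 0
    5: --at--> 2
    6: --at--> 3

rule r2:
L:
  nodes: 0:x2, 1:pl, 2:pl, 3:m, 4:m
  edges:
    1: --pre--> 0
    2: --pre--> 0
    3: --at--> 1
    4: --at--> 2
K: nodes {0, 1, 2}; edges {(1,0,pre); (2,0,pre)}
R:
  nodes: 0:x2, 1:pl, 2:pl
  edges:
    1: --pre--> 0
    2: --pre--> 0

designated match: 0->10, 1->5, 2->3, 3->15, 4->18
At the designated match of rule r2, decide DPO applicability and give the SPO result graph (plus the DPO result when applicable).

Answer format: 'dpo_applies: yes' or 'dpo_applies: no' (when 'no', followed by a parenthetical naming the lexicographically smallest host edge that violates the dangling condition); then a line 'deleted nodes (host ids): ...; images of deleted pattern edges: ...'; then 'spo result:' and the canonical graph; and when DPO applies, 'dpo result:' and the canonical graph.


dpo_applies: yes
deleted nodes (host ids): 15, 18; images of deleted pattern edges: (15,5,at); (18,3,at)
spo result:
nodes: 0:pl, 1:pl, 3:pl, 5:pl, 8:x1, 10:x2, 12:m, 16:m, 17:m
edges: (0,8,pre); (3,10,pre); (5,10,pre); (8,1,post); (8,3,post); (12,1,at); (16,1,at); (17,1,at)
dpo result:
nodes: 0:pl, 1:pl, 3:pl, 5:pl, 8:x1, 10:x2, 12:m, 16:m, 17:m
edges: (0,8,pre); (3,10,pre); (5,10,pre); (8,1,post); (8,3,post); (12,1,at); (16,1,at); (17,1,at)


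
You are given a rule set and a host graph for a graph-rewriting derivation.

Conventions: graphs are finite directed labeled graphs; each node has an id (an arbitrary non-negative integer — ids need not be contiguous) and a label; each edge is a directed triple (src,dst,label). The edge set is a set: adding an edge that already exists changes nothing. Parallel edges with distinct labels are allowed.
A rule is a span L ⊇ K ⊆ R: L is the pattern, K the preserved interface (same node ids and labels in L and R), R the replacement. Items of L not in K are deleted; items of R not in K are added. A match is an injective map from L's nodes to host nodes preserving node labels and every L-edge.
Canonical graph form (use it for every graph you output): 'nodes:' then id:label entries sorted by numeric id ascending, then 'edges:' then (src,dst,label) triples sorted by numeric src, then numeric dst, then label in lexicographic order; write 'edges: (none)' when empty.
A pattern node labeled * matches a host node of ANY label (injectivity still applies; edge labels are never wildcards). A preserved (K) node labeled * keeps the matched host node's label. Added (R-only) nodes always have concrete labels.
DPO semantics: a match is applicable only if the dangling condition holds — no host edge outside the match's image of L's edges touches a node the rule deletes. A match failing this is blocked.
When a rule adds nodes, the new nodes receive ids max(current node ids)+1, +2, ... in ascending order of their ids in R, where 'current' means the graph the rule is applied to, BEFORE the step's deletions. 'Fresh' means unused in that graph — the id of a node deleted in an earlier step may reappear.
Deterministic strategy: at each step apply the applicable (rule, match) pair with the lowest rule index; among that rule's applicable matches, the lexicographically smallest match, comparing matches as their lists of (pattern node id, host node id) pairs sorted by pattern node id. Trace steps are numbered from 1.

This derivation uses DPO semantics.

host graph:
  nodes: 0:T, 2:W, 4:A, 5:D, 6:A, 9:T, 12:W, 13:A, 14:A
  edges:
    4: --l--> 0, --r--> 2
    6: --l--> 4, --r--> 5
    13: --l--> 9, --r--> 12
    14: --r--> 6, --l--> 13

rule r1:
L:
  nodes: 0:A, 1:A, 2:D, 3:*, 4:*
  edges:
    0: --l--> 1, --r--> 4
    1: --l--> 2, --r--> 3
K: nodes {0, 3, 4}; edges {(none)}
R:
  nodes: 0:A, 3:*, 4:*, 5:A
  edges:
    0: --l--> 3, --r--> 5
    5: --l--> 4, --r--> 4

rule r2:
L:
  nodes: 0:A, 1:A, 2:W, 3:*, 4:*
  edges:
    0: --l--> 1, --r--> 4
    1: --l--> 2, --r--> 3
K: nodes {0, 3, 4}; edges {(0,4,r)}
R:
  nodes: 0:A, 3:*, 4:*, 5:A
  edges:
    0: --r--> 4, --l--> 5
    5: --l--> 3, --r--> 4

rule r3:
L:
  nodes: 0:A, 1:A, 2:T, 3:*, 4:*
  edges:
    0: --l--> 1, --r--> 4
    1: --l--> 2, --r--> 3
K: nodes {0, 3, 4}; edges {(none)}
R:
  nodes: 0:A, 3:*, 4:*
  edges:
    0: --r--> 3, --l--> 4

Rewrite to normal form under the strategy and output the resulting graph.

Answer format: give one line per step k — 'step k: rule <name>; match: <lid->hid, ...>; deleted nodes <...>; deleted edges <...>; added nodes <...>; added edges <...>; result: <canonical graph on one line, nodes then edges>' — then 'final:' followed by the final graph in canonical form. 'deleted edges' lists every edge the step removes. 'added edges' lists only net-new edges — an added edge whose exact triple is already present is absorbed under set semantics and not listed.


step 1: rule r3; match: 0->6, 1->4, 2->0, 3->2, 4->5; deleted nodes 0, 4; deleted edges (4,0,l); (4,2,r); (6,4,l); (6,5,r); added nodes (none); added edges (6,2,r); (6,5,l); result: nodes: 2:W, 5:D, 6:A, 9:T, 12:W, 13:A, 14:A edges: (6,2,r); (6,5,l); (13,9,l); (13,12,r); (14,6,r); (14,13,l)
step 2: rule r3; match: 0->14, 1->13, 2->9, 3->12, 4->6; deleted nodes 9, 13; deleted edges (13,9,l); (13,12,r); (14,6,r); (14,13,l); added nodes (none); added edges (14,6,l); (14,12,r); result: nodes: 2:W, 5:D, 6:A, 12:W, 14:A edges: (6,2,r); (6,5,l); (14,6,l); (14,12,r)
step 3: rule r1; match: 0->14, 1->6, 2->5, 3->2, 4->12; deleted nodes 5, 6; deleted edges (6,2,r); (6,5,l); (14,6,l); (14,12,r); added nodes 15; added edges (14,2,l); (14,15,r); (15,12,l); (15,12,r); result: nodes: 2:W, 12:W, 14:A, 15:A edges: (14,2,l); (14,15,r); (15,12,l); (15,12,r)
final:
nodes: 2:W, 12:W, 14:A, 15:A
edges: (14,2,l); (14,15,r); (15,12,l); (15,12,r)


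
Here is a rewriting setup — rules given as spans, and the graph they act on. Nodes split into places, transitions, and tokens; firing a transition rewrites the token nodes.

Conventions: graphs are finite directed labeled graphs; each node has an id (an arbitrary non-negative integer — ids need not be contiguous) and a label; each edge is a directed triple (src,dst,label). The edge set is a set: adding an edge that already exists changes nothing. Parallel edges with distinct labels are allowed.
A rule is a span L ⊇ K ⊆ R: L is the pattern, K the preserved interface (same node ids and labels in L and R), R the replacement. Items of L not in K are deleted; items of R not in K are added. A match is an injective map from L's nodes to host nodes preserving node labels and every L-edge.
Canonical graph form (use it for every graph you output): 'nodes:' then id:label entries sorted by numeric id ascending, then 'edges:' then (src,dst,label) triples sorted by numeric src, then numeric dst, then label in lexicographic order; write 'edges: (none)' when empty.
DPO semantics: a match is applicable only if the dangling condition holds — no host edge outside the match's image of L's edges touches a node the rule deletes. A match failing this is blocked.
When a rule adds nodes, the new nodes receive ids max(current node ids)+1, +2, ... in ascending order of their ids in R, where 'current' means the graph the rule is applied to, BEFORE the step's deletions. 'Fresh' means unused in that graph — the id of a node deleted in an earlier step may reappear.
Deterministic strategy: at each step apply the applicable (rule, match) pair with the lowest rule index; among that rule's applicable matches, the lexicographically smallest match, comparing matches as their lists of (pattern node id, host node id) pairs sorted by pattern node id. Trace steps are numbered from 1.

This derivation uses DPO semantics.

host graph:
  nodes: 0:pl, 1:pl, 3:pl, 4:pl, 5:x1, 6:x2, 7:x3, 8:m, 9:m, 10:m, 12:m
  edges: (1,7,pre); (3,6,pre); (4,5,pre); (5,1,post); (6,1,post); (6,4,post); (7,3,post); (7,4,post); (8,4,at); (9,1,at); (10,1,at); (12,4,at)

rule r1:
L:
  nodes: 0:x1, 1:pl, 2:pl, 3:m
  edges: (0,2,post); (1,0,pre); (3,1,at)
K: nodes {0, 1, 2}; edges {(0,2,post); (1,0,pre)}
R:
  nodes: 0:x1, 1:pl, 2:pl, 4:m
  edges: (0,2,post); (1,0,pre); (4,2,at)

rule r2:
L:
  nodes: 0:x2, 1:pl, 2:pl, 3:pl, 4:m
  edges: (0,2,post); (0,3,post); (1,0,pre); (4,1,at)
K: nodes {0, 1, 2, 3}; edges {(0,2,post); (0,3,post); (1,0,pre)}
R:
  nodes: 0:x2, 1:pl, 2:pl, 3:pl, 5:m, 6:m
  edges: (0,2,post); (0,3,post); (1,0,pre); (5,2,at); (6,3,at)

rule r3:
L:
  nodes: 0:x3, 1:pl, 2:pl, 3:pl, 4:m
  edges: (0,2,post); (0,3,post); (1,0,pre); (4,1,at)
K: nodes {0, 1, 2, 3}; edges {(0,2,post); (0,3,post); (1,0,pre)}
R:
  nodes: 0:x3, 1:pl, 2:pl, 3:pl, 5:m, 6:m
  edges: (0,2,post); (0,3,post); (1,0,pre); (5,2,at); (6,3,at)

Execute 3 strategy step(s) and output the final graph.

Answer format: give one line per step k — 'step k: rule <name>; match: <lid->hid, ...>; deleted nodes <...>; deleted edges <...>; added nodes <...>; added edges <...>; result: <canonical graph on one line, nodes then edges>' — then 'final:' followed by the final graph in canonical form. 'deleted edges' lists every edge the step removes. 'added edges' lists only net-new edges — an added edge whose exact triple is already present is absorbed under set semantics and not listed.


step 1: rule r1; match: 0->5, 1->4, 2->1, 3->8; deleted nodes 8; deleted edges (8,4,at); added nodes 13; added edges (13,1,at); result: nodes: 0:pl, 1:pl, 3:pl, 4:pl, 5:x1, 6:x2, 7:x3, 9:m, 10:m, 12:m, 13:m edges: (1,7,pre); (3,6,pre); (4,5,pre); (5,1,post); (6,1,post); (6,4,post); (7,3,post); (7,4,post); (9,1,at); (10,1,at); (12,4,at); (13,1,at)
step 2: rule r1; match: 0->5, 1->4, 2->1, 3->12; deleted nodes 12; deleted edges (12,4,at); added nodes 14; added edges (14,1,at); result: nodes: 0:pl, 1:pl, 3:pl, 4:pl, 5:x1, 6:x2, 7:x3, 9:m, 10:m, 13:m, 14:m edges: (1,7,pre); (3,6,pre); (4,5,pre); (5,1,post); (6,1,post); (6,4,post); (7,3,post); (7,4,post); (9,1,at); (10,1,at); (13,1,at); (14,1,at)
step 3: rule r3; match: 0->7, 1->1, 2->3, 3->4, 4->9; deleted nodes 9; deleted edges (9,1,at); added nodes 15, 16; added edges (15,3,at); (16,4,at); result: nodes: 0:pl, 1:pl, 3:pl, 4:pl, 5:x1, 6:x2, 7:x3, 10:m, 13:m, 14:m, 15:m, 16:m edges: (1,7,pre); (3,6,pre); (4,5,pre); (5,1,post); (6,1,post); (6,4,post); (7,3,post); (7,4,post); (10,1,at); (13,1,at); (14,1,at); (15,3,at); (16,4,at)
final:
nodes: 0:pl, 1:pl, 3:pl, 4:pl, 5:x1, 6:x2, 7:x3, 10:m, 13:m, 14:m, 15:m, 16:m
edges: (1,7,pre); (3,6,pre); (4,5,pre); (5,1,post); (6,1,post); (6,4,post); (7,3,post); (7,4,post); (10,1,at); (13,1,at); (14,1,at); (15,3,at); (16,4,at)


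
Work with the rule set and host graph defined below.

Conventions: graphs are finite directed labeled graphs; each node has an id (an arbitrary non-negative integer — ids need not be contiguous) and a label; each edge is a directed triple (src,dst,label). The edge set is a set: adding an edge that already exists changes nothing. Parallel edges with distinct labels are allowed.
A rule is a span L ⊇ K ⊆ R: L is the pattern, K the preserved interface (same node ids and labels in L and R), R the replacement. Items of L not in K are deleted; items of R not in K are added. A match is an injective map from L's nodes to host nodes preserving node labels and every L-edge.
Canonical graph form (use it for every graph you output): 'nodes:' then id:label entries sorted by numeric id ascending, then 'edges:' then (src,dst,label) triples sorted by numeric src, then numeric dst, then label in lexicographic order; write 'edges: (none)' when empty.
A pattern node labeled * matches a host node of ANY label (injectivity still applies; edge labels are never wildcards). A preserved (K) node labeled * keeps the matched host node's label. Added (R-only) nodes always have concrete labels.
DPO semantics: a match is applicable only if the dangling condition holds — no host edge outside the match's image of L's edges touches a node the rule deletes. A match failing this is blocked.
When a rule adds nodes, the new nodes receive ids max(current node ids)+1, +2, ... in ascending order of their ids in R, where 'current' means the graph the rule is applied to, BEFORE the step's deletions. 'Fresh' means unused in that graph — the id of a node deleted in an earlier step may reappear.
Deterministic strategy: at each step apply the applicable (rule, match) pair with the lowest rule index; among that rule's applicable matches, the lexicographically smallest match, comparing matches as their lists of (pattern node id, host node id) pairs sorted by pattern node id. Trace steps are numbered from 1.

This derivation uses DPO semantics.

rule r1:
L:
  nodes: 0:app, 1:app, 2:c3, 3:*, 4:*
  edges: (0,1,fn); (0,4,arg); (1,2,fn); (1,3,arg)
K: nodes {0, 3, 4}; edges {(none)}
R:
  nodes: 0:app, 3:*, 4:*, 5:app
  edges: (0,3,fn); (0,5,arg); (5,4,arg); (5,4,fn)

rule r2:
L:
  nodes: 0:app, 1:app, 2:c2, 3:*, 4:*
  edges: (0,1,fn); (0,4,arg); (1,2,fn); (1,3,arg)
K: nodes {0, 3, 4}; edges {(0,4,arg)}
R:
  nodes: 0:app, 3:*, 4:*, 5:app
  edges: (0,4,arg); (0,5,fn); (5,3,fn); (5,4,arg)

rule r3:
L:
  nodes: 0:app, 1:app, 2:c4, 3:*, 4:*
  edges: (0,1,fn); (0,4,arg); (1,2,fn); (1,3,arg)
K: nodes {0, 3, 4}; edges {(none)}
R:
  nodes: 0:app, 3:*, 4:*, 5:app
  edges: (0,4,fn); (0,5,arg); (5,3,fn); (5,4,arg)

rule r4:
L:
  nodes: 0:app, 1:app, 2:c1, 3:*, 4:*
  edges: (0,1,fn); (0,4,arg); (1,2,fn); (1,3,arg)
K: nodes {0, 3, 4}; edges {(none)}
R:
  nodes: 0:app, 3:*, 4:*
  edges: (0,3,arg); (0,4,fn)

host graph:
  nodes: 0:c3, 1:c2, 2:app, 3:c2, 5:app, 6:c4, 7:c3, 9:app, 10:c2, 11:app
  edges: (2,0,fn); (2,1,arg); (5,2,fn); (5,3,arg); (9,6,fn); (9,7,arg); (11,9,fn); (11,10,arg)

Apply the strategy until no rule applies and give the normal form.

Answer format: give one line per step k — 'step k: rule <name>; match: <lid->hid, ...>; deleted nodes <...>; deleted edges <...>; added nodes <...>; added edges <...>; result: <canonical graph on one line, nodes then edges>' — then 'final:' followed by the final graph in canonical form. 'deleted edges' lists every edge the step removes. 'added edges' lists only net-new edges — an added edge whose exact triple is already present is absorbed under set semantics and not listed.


step 1: rule r1; match: 0->5, 1->2, 2->0, 3->1, 4->3; deleted nodes 0, 2; deleted edges (2,0,fn); (2,1,arg); (5,2,fn); (5,3,arg); added nodes 12; added edges (5,1,fn); (5,12,arg); (12,3,arg); (12,3,fn); result: nodes: 1:c2, 3:c2, 5:app, 6:c4, 7:c3, 9:app, 10:c2, 11:app, 12:app edges: (5,1,fn); (5,12,arg); (9,6,fn); (9,7,arg); (11,9,fn); (11,10,arg); (12,3,arg); (12,3,fn)
step 2: rule r3; match: 0->11, 1->9, 2->6, 3->7, 4->10; deleted nodes 6, 9; deleted edges (9,6,fn); (9,7,arg); (11,9,fn); (11,10,arg); added nodes 13; added edges (11,10,fn); (11,13,arg); (13,7,fn); (13,10,arg); result: nodes: 1:c2, 3:c2, 5:app, 7:c3, 10:c2, 11:app, 12:app, 13:app edges: (5,1,fn); (5,12,arg); (11,10,fn); (11,13,arg); (12,3,arg); (12,3,fn); (13,7,fn); (13,10,arg)
final:
nodes: 1:c2, 3:c2, 5:app, 7:c3, 10:c2, 11:app, 12:app, 13:app
edges: (5,1,fn); (5,12,arg); (11,10,fn); (11,13,arg); (12,3,arg); (12,3,fn); (13,7,fn); (13,10,arg)
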